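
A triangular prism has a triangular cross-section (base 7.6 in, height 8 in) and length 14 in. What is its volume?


Shape: triangular prism
Triangle base = 7.6 in, triangle height = 8 in, prism length L = 14 in
Formula: V = (1/2 * b * h_tri) * L
Cross-section area = 0.5 * 7.6 * 8 = 30.4
V = 30.4 * 14
V = 425.6
425.6 in^3


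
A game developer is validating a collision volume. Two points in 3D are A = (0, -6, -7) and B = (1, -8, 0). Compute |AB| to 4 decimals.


3D distance between two points
P1 = (0, -6, -7), P2 = (1, -8, 0)
Formula: d = sqrt((x2-x1)^2 + (y2-y1)^2 + (z2-z1)^2)
dx = 1 - 0 = 1
dy = -8 - -6 = -2
dz = 0 - -7 = 7
dx^2 + dy^2 + dz^2 = 1 + 4 + 49 = 54
d = sqrt(54)
d = 7.3485
7.3485 units


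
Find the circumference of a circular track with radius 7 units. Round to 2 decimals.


Shape: circle
Radius r = 7 units
Formula: C = 2 * pi * r
C = 2 * pi * 7
C = 14 * pi
C = 43.98
43.98 units


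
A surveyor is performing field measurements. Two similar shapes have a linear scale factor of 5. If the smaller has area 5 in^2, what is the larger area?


Linear scale factor k = 5
Original area = 5 in^2
Rule: under a linear scaling by k, areas scale by k^2.
k^2 = 5^2 = 25
New area = 5 * 25
New area = 125
125 in^2


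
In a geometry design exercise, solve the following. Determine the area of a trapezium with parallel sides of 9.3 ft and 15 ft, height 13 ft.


Shape: trapezoid
Parallel sides a = 9.3 ft, b = 15 ft; Height h = 13 ft
Formula: A = (a + b) * h / 2
a + b = 9.3 + 15 = 24.3
A = 24.3 * 13 / 2
A = 315.9 / 2
A = 157.95
157.95 ft^2


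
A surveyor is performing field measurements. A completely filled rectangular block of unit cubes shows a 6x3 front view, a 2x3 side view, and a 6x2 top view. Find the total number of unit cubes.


Orthographic views of a solid rectangular block:
Front view 6 x 3 -> length = 6, height = 3
Side view 2 x 3 -> width = 2, height = 3 (consistent)
Top view 6 x 2 -> confirms length = 6, width = 2
The block is 6 x 2 x 3.
Total unit cubes = 6 * 2 * 3 = 36
36 unit cubes


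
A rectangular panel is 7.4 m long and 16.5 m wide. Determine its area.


Shape: rectangle
Length l = 7.4 m, Width w = 16.5 m
Formula: A = l * w
A = 7.4 * 16.5
A = 122.1
122.1 m^2


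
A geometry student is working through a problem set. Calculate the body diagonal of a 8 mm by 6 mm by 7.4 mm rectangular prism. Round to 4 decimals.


Shape: rectangular box (space diagonal)
l = 8 mm, w = 6 mm, h = 7.4 mm
Visualize: the diagonal of the base, then a right triangle with that diagonal and the height.
Formula: d = sqrt(l^2 + w^2 + h^2)
l^2 + w^2 + h^2 = 64 + 36 + 54.76 = 154.76
d = sqrt(154.76)
d = 12.4403
12.4403 mm


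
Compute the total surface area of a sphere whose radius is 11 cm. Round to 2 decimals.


Shape: sphere
Radius r = 11 cm
Formula: SA = 4 * pi * r^2
r^2 = 121
SA = 4 * pi * 121
SA = 484 * pi
SA = 1520.53
1520.53 cm^2


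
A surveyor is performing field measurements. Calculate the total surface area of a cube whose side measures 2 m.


Shape: cube
Side s = 2 m
A cube has 6 square faces.
Formula: SA = 6 * s^2
s^2 = 4
SA = 6 * 4
SA = 24
24 m^2


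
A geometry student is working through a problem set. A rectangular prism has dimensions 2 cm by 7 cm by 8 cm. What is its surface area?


Shape: rectangular prism
l = 2 cm, w = 7 cm, h = 8 cm
Formula: SA = 2(lw + lh + wh)
lw = 14, lh = 16, wh = 56
lw + lh + wh = 86
SA = 2 * 86
SA = 172
172 cm^2


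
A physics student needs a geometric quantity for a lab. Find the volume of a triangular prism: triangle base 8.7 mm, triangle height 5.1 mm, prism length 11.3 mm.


Shape: triangular prism
Triangle base = 8.7 mm, triangle height = 5.1 mm, prism length L = 11.3 mm
Formula: V = (1/2 * b * h_tri) * L
Cross-section area = 0.5 * 8.7 * 5.1 = 22.185
V = 22.185 * 11.3
V = 250.6905
250.6905 mm^3


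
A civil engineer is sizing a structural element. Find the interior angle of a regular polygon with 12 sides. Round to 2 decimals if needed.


Shape: regular dodecagon (12 sides)
Formula: interior angle = (n - 2) * 180 / n
(n - 2) = 10
(n - 2) * 180 = 1800
angle = 1800 / 12
angle = 150
150 degrees


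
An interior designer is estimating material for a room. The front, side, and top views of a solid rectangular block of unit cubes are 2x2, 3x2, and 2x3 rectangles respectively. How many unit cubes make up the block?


Orthographic views of a solid rectangular block:
Front view 2 x 2 -> length = 2, height = 2
Side view 3 x 2 -> width = 3, height = 2 (consistent)
Top view 2 x 3 -> confirms length = 2, width = 3
The block is 2 x 3 x 2.
Total unit cubes = 2 * 3 * 2 = 12
12 unit cubes


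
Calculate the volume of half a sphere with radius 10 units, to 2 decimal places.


Shape: hemisphere (half of a sphere)
Radius r = 10 units
Formula: V = (1/2) * (4/3) * pi * r^3 = (2/3) * pi * r^3
r^3 = 1000
(2/3) * 1000 = 666.666667
V = 666.666667 * pi
V = 2094.4
2094.4 units^3


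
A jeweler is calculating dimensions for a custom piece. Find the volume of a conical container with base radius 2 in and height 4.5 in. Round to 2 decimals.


Shape: cone
Radius r = 2 in, Height h = 4.5 in
Formula: V = (1/3) * pi * r^2 * h
r^2 = 4
pi * r^2 * h = pi * 4 * 4.5 = 18 * pi
V = 18 * pi / 3
V = 18.85
18.85 in^3


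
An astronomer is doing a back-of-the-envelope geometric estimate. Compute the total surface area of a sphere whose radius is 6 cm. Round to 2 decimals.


Shape: sphere
Radius r = 6 cm
Formula: SA = 4 * pi * r^2
r^2 = 36
SA = 4 * pi * 36
SA = 144 * pi
SA = 452.39
452.39 cm^2


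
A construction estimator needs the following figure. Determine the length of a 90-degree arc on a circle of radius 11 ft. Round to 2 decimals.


Shape: circular arc
Radius r = 11 ft, Angle = 90 degrees
Formula: L = (angle/360) * 2 * pi * r
2 * pi * r = 22 * pi
L = (90/360) * 22 * pi
L = 5.5 * pi
L = 17.28
17.28 ft


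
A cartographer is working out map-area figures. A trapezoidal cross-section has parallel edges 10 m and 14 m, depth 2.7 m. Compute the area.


Shape: trapezoid
Parallel sides a = 10 m, b = 14 m; Height h = 2.7 m
Formula: A = (a + b) * h / 2
a + b = 10 + 14 = 24
A = 24 * 2.7 / 2
A = 64.8 / 2
A = 32.4
32.4 m^2


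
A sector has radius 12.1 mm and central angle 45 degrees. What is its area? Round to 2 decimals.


Shape: circular sector
Radius r = 12.1 mm, Angle = 45 degrees
Formula: A = (angle/360) * pi * r^2
r^2 = 146.41
Fraction of circle = 45/360
A = (45/360) * pi * 146.41
A = 18.30125 * pi
A = 57.5
57.5 mm^2


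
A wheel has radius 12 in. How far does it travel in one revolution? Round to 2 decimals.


Shape: circle
Radius r = 12 in
Formula: C = 2 * pi * r
C = 2 * pi * 12
C = 24 * pi
C = 75.4
75.4 in


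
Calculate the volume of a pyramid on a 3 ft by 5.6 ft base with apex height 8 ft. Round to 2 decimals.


Shape: rectangular pyramid
Base: 3 ft x 5.6 ft, Height h = 8 ft
Formula: V = (1/3) * base_area * h
base_area = 3 * 5.6 = 16.8
base_area * h = 16.8 * 8 = 134.4
V = 134.4 / 3
V = 44.8
44.8 ft^3


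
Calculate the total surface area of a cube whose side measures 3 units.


Shape: cube
Side s = 3 units
A cube has 6 square faces.
Formula: SA = 6 * s^2
s^2 = 9
SA = 6 * 9
SA = 54
54 units^2


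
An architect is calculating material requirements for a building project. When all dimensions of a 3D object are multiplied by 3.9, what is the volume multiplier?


Linear scale factor k = 3.9
Rule: under a linear scaling by k, volumes scale by k^3.
k^3 = 3.9 * 3.9 * 3.9
k^3 = 15.21 * 3.9
k^3 = 59.319
Volume scales by a factor of 59.319.
59.319 (dimensionless)


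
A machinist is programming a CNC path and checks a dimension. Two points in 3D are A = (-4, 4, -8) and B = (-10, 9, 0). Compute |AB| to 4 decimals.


3D distance between two points
P1 = (-4, 4, -8), P2 = (-10, 9, 0)
Formula: d = sqrt((x2-x1)^2 + (y2-y1)^2 + (z2-z1)^2)
dx = -10 - -4 = -6
dy = 9 - 4 = 5
dz = 0 - -8 = 8
dx^2 + dy^2 + dz^2 = 36 + 25 + 64 = 125
d = sqrt(125)
d = 11.1803
11.1803 units


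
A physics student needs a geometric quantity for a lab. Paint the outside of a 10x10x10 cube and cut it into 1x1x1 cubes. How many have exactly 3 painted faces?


Large cube: 10 x 10 x 10, cut into unit cubes.
Cubes with 3 painted faces are at the corners. A cube always has 8 corners.
Count = 8
8 unit cubes


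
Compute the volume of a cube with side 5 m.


Shape: cube
Side s = 5 m
Formula: V = s^3
V = 5 * 5 * 5
V = 25 * 5
V = 125
125 m^3


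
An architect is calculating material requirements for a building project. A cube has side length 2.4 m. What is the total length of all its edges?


Shape: cube
Side s = 2.4 m
A cube has 12 edges, all equal.
Formula: total edge length = 12 * s
Total = 12 * 2.4
Total = 28.8
28.8 m


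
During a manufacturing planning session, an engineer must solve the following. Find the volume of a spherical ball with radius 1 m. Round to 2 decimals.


Shape: sphere
Radius r = 1 m
Formula: V = (4/3) * pi * r^3
r^3 = 1
(4/3) * 1 = 1.333333
V = 1.333333 * pi
V = 4.19
4.19 m^3


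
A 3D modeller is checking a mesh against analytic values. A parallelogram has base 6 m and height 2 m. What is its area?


Shape: parallelogram
Base b = 6 m, Height h = 2 m
Formula: A = b * h
A = 6 * 2
A = 12
12 m^2


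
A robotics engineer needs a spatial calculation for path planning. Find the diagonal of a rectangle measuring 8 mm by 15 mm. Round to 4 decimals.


Shape: rectangle (diagonal via Pythagoras)
Sides: 8 mm and 15 mm
Formula: d = sqrt(l^2 + w^2)
l^2 = 64, w^2 = 225
l^2 + w^2 = 289
d = sqrt(289)
d = 17.0
17 mm


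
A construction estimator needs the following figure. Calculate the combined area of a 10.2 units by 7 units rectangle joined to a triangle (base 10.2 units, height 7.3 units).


Composite shape: rectangle + triangle
Rectangle area = 10.2 * 7 = 71.4
Triangle area = 0.5 * 10.2 * 7.3 = 37.23
Total = 71.4 + 37.23
Total = 108.63
108.63 units^2


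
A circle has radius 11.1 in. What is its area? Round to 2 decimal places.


Shape: circle
Radius r = 11.1 in
Formula: A = pi * r^2
r^2 = 11.1^2 = 123.21
A = pi * 123.21
A = 387.08
387.08 in^2


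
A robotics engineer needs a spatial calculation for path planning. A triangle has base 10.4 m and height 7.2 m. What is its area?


Shape: triangle
Base b = 10.4 m, Height h = 7.2 m
Formula: A = (1/2) * b * h
A = 0.5 * 10.4 * 7.2
A = 0.5 * 74.88
A = 37.44
37.44 m^2


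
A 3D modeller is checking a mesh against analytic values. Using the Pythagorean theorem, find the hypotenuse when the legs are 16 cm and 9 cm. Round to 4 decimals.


Shape: right triangle
Legs a = 16 cm, b = 9 cm
Formula: c = sqrt(a^2 + b^2)
a^2 = 256, b^2 = 81
a^2 + b^2 = 337
c = sqrt(337)
c = 18.3576
18.3576 cm


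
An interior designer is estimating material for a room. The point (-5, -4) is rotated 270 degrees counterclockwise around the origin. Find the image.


Transformation: rotation about the origin
Original point: (-5, -4)
Rule for 270 deg counterclockwise: (x, y) -> (y, -x)
Apply: (-5, -4) -> (-4, 5)
(-4, 5)


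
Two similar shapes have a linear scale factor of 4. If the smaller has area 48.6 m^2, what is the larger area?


Linear scale factor k = 4
Original area = 48.6 m^2
Rule: under a linear scaling by k, areas scale by k^2.
k^2 = 4^2 = 16
New area = 48.6 * 16
New area = 777.6
777.6 m^2


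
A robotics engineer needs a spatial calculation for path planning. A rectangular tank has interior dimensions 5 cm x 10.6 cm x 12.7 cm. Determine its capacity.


Shape: rectangular prism
l = 5 cm, w = 10.6 cm, h = 12.7 cm
Formula: V = l * w * h
V = 5 * 10.6 * 12.7
V = 53 * 12.7
V = 673.1
673.1 cm^3


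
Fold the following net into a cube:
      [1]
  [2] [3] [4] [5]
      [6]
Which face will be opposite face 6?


Net: cross layout. Take square 3 as the base (bottom).
Fold the four squares in the horizontal row up around 3: 2 -> left, 4 -> right, 5 wraps to the top.
Fold 1 and 6 up from 3: 1 -> back, 6 -> front.
Opposite pairs are therefore: (1, 6), (2, 4), (3, 5).
Face 6 is opposite face 1.
face 1


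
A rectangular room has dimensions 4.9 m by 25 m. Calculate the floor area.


Shape: rectangle
Length l = 4.9 m, Width w = 25 m
Formula: A = l * w
A = 4.9 * 25
A = 122.5
122.5 m^2


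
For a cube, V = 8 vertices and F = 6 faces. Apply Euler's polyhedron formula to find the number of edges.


Polyhedron: cube
Euler's formula for convex polyhedra: V - E + F = 2
Given: V = 8 vertices and F = 6 faces
Solve for E:
E = V + F - 2 = 8 + 6 - 2 = 12
12 edges


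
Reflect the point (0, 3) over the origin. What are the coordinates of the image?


Transformation: reflection
Original point: (0, 3)
Rule for reflection through the origin: (x, y) -> (-x, -y)
Apply: (0, 3) -> (0, -3)
(0, -3)


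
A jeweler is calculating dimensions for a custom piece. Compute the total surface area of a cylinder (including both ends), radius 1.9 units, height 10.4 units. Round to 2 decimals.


Shape: closed cylinder
Radius r = 1.9 units, Height h = 10.4 units
Formula: SA = 2*pi*r^2 + 2*pi*r*h = 2*pi*r*(r + h)
r + h = 12.3
2 * r * (r + h) = 2 * 1.9 * 12.3 = 46.74
SA = 46.74 * pi
SA = 146.84
146.84 units^2


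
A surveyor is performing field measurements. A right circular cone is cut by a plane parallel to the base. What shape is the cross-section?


Solid: right circular cone
Cutting plane: parallel to the base
Visualize the intersection of the plane with the solid's surface.
The boundary of the cut region is a circle.
circle


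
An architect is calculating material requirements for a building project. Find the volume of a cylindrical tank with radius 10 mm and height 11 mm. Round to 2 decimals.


Shape: cylinder
Radius r = 10 mm, Height h = 11 mm
Formula: V = pi * r^2 * h
r^2 = 100
V = pi * 100 * 11
V = 1100 * pi
V = 3455.75
3455.75 mm^3


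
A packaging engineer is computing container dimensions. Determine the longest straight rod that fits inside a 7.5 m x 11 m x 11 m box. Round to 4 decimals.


Shape: rectangular box (space diagonal)
l = 7.5 m, w = 11 m, h = 11 m
Visualize: the diagonal of the base, then a right triangle with that diagonal and the height.
Formula: d = sqrt(l^2 + w^2 + h^2)
l^2 + w^2 + h^2 = 56.25 + 121 + 121 = 298.25
d = sqrt(298.25)
d = 17.2699
17.2699 m


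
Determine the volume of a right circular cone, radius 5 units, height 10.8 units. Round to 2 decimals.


Shape: cone
Radius r = 5 units, Height h = 10.8 units
Formula: V = (1/3) * pi * r^2 * h
r^2 = 25
pi * r^2 * h = pi * 25 * 10.8 = 270 * pi
V = 270 * pi / 3
V = 282.74
282.74 units^3


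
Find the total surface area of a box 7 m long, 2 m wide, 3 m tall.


Shape: rectangular prism
l = 7 m, w = 2 m, h = 3 m
Formula: SA = 2(lw + lh + wh)
lw = 14, lh = 21, wh = 6
lw + lh + wh = 41
SA = 2 * 41
SA = 82
82 m^2


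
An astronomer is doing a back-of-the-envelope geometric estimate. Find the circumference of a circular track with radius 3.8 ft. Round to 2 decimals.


Shape: circle
Radius r = 3.8 ft
Formula: C = 2 * pi * r
C = 2 * pi * 3.8
C = 7.6 * pi
C = 23.88
23.88 ft


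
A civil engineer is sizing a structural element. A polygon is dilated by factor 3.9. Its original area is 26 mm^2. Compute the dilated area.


Linear scale factor k = 3.9
Original area = 26 mm^2
Rule: under a linear scaling by k, areas scale by k^2.
k^2 = 3.9^2 = 15.21
New area = 26 * 15.21
New area = 395.46
395.46 mm^2


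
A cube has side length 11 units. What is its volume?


Shape: cube
Side s = 11 units
Formula: V = s^3
V = 11 * 11 * 11
V = 121 * 11
V = 1331
1331 units^3


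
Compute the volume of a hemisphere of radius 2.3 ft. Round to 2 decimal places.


Shape: hemisphere (half of a sphere)
Radius r = 2.3 ft
Formula: V = (1/2) * (4/3) * pi * r^3 = (2/3) * pi * r^3
r^3 = 12.167
(2/3) * 12.167 = 8.111333
V = 8.111333 * pi
V = 25.48
25.48 ft^3


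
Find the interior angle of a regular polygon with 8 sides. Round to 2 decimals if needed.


Shape: regular octagon (8 sides)
Formula: interior angle = (n - 2) * 180 / n
(n - 2) = 6
(n - 2) * 180 = 1080
angle = 1080 / 8
angle = 135
135 degrees


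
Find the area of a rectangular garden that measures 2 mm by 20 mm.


Shape: rectangle
Length l = 2 mm, Width w = 20 mm
Formula: A = l * w
A = 2 * 20
A = 40
40 mm^2


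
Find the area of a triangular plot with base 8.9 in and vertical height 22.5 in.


Shape: triangle
Base b = 8.9 in, Height h = 22.5 in
Formula: A = (1/2) * b * h
A = 0.5 * 8.9 * 22.5
A = 0.5 * 200.25
A = 100.125
100.125 in^2


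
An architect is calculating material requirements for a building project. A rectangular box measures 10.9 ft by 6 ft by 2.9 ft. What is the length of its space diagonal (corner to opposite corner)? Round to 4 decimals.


Shape: rectangular box (space diagonal)
l = 10.9 ft, w = 6 ft, h = 2.9 ft
Visualize: the diagonal of the base, then a right triangle with that diagonal and the height.
Formula: d = sqrt(l^2 + w^2 + h^2)
l^2 + w^2 + h^2 = 118.81 + 36 + 8.41 = 163.22
d = sqrt(163.22)
d = 12.7758
12.7758 ft


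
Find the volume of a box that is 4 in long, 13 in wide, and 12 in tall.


Shape: rectangular prism
l = 4 in, w = 13 in, h = 12 in
Formula: V = l * w * h
V = 4 * 13 * 12
V = 52 * 12
V = 624
624 in^3


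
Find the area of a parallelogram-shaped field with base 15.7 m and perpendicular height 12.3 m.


Shape: parallelogram
Base b = 15.7 m, Height h = 12.3 m
Formula: A = b * h
A = 15.7 * 12.3
A = 193.11
193.11 m^2


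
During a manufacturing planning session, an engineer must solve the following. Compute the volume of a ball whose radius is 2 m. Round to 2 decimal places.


Shape: sphere
Radius r = 2 m
Formula: V = (4/3) * pi * r^3
r^3 = 8
(4/3) * 8 = 10.666667
V = 10.666667 * pi
V = 33.51
33.51 m^3


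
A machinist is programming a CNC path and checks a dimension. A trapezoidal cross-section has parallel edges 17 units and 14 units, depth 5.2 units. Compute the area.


Shape: trapezoid
Parallel sides a = 17 units, b = 14 units; Height h = 5.2 units
Formula: A = (a + b) * h / 2
a + b = 17 + 14 = 31
A = 31 * 5.2 / 2
A = 161.2 / 2
A = 80.6
80.6 units^2


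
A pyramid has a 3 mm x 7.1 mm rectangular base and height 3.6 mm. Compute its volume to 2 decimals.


Shape: rectangular pyramid
Base: 3 mm x 7.1 mm, Height h = 3.6 mm
Formula: V = (1/3) * base_area * h
base_area = 3 * 7.1 = 21.3
base_area * h = 21.3 * 3.6 = 76.68
V = 76.68 / 3
V = 25.56
25.56 mm^3


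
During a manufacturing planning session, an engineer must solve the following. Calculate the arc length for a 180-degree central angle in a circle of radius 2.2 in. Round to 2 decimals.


Shape: circular arc
Radius r = 2.2 in, Angle = 180 degrees
Formula: L = (angle/360) * 2 * pi * r
2 * pi * r = 4.4 * pi
L = (180/360) * 4.4 * pi
L = 2.2 * pi
L = 6.91
6.91 in


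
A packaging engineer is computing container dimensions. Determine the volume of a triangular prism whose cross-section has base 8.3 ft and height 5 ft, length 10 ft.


Shape: triangular prism
Triangle base = 8.3 ft, triangle height = 5 ft, prism length L = 10 ft
Formula: V = (1/2 * b * h_tri) * L
Cross-section area = 0.5 * 8.3 * 5 = 20.75
V = 20.75 * 10
V = 207.5
207.5 ft^3


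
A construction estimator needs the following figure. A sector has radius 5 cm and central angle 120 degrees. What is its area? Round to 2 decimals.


Shape: circular sector
Radius r = 5 cm, Angle = 120 degrees
Formula: A = (angle/360) * pi * r^2
r^2 = 25
Fraction of circle = 120/360
A = (120/360) * pi * 25
A = 8.333333 * pi
A = 26.18
26.18 cm^2


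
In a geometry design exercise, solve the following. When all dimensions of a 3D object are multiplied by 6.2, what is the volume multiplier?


Linear scale factor k = 6.2
Rule: under a linear scaling by k, volumes scale by k^3.
k^3 = 6.2 * 6.2 * 6.2
k^3 = 38.44 * 6.2
k^3 = 238.328
Volume scales by a factor of 238.328.
238.328 (dimensionless)


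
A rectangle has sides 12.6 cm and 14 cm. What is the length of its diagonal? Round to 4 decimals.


Shape: rectangle (diagonal via Pythagoras)
Sides: 12.6 cm and 14 cm
Formula: d = sqrt(l^2 + w^2)
l^2 = 158.76, w^2 = 196
l^2 + w^2 = 354.76
d = sqrt(354.76)
d = 18.8351
18.8351 cm


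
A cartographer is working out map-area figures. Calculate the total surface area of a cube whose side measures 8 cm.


Shape: cube
Side s = 8 cm
A cube has 6 square faces.
Formula: SA = 6 * s^2
s^2 = 64
SA = 6 * 64
SA = 384
384 cm^2


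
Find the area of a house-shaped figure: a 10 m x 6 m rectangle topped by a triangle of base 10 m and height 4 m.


Composite shape: rectangle + triangle
Rectangle area = 10 * 6 = 60
Triangle area = 0.5 * 10 * 4 = 20
Total = 60 + 20
Total = 80
80 m^2


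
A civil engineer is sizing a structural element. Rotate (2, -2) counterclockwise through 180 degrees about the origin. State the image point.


Transformation: rotation about the origin
Original point: (2, -2)
Rule for 180 deg: (x, y) -> (-x, -y)
Apply: (2, -2) -> (-2, 2)
(-2, 2)


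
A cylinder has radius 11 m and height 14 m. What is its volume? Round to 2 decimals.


Shape: cylinder
Radius r = 11 m, Height h = 14 m
Formula: V = pi * r^2 * h
r^2 = 121
V = pi * 121 * 14
V = 1694 * pi
V = 5321.86
5321.86 m^3


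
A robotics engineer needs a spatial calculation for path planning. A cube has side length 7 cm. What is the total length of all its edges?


Shape: cube
Side s = 7 cm
A cube has 12 edges, all equal.
Formula: total edge length = 12 * s
Total = 12 * 7
Total = 84
84 cm


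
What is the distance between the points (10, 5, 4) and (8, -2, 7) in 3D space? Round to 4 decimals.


3D distance between two points
P1 = (10, 5, 4), P2 = (8, -2, 7)
Formula: d = sqrt((x2-x1)^2 + (y2-y1)^2 + (z2-z1)^2)
dx = 8 - 10 = -2
dy = -2 - 5 = -7
dz = 7 - 4 = 3
dx^2 + dy^2 + dz^2 = 4 + 49 + 9 = 62
d = sqrt(62)
d = 7.874
7.874 units


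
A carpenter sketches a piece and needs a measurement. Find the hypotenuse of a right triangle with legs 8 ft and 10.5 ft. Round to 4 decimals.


Shape: right triangle
Legs a = 8 ft, b = 10.5 ft
Formula: c = sqrt(a^2 + b^2)
a^2 = 64, b^2 = 110.25
a^2 + b^2 = 174.25
c = sqrt(174.25)
c = 13.2004
13.2004 ft


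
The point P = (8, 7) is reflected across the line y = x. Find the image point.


Transformation: reflection
Original point: (8, 7)
Rule for reflection over y = x: (x, y) -> (y, x)
Apply: (8, 7) -> (7, 8)
(7, 8)


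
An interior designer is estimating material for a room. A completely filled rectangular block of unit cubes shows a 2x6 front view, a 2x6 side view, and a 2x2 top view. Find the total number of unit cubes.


Orthographic views of a solid rectangular block:
Front view 2 x 6 -> length = 2, height = 6
Side view 2 x 6 -> width = 2, height = 6 (consistent)
Top view 2 x 2 -> confirms length = 2, width = 2
The block is 2 x 2 x 6.
Total unit cubes = 2 * 2 * 6 = 24
24 unit cubes


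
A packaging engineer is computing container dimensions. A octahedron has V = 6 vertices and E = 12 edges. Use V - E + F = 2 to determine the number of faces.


Polyhedron: octahedron
Euler's formula for convex polyhedra: V - E + F = 2
Given: V = 6 vertices and E = 12 edges
Solve for F:
F = 2 + E - V = 2 + 12 - 6 = 8
8 faces


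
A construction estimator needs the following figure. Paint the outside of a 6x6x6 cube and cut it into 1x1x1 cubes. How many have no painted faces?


Large cube: 6 x 6 x 6, cut into unit cubes.
n = 6, so n - 2 = 4
Unpainted cubes form the interior (n - 2)^3 block.
(n - 2)^3 = 4^3 = 64
64 unit cubes


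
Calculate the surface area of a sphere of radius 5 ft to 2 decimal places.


Shape: sphere
Radius r = 5 ft
Formula: SA = 4 * pi * r^2
r^2 = 25
SA = 4 * pi * 25
SA = 100 * pi
SA = 314.16
314.16 ft^2


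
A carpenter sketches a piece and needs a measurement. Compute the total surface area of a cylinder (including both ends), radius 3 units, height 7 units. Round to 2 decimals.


Shape: closed cylinder
Radius r = 3 units, Height h = 7 units
Formula: SA = 2*pi*r^2 + 2*pi*r*h = 2*pi*r*(r + h)
r + h = 10
2 * r * (r + h) = 2 * 3 * 10 = 60
SA = 60 * pi
SA = 188.5
188.5 units^2


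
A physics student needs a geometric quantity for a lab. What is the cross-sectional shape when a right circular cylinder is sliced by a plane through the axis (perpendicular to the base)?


Solid: right circular cylinder
Cutting plane: through the axis (perpendicular to the base)
Visualize the intersection of the plane with the solid's surface.
The boundary of the cut region is a rectangle.
rectangle


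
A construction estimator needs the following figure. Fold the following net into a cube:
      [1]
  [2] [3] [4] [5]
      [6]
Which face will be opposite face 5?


Net: cross layout. Take square 3 as the base (bottom).
Fold the four squares in the horizontal row up around 3: 2 -> left, 4 -> right, 5 wraps to the top.
Fold 1 and 6 up from 3: 1 -> back, 6 -> front.
Opposite pairs are therefore: (1, 6), (2, 4), (3, 5).
Face 5 is opposite face 3.
face 3


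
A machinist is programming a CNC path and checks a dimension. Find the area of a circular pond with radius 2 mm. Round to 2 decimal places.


Shape: circle
Radius r = 2 mm
Formula: A = pi * r^2
r^2 = 2^2 = 4
A = pi * 4
A = 12.57
12.57 mm^2


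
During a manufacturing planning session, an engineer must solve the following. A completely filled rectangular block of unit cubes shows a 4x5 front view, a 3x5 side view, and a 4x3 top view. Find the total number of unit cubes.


Orthographic views of a solid rectangular block:
Front view 4 x 5 -> length = 4, height = 5
Side view 3 x 5 -> width = 3, height = 5 (consistent)
Top view 4 x 3 -> confirms length = 4, width = 3
The block is 4 x 3 x 5.
Total unit cubes = 4 * 3 * 5 = 60
60 unit cubes


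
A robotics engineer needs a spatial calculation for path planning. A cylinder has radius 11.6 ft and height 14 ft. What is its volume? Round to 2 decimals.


Shape: cylinder
Radius r = 11.6 ft, Height h = 14 ft
Formula: V = pi * r^2 * h
r^2 = 134.56
V = pi * 134.56 * 14
V = 1883.84 * pi
V = 5918.26
5918.26 ft^3


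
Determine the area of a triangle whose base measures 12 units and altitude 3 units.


Shape: triangle
Base b = 12 units, Height h = 3 units
Formula: A = (1/2) * b * h
A = 0.5 * 12 * 3
A = 0.5 * 36
A = 18
18 units^2


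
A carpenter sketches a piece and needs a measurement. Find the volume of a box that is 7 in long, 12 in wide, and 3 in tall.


Shape: rectangular prism
l = 7 in, w = 12 in, h = 3 in
Formula: V = l * w * h
V = 7 * 12 * 3
V = 84 * 3
V = 252
252 in^3


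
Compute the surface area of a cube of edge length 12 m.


Shape: cube
Side s = 12 m
A cube has 6 square faces.
Formula: SA = 6 * s^2
s^2 = 144
SA = 6 * 144
SA = 864
864 m^2


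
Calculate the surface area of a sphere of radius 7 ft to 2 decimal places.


Shape: sphere
Radius r = 7 ft
Formula: SA = 4 * pi * r^2
r^2 = 49
SA = 4 * pi * 49
SA = 196 * pi
SA = 615.75
615.75 ft^2


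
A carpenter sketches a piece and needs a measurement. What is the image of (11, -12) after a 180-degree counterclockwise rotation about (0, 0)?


Transformation: rotation about the origin
Original point: (11, -12)
Rule for 180 deg: (x, y) -> (-x, -y)
Apply: (11, -12) -> (-11, 12)
(-11, 12)


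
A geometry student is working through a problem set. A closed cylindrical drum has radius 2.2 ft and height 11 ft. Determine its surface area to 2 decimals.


Shape: closed cylinder
Radius r = 2.2 ft, Height h = 11 ft
Formula: SA = 2*pi*r^2 + 2*pi*r*h = 2*pi*r*(r + h)
r + h = 13.2
2 * r * (r + h) = 2 * 2.2 * 13.2 = 58.08
SA = 58.08 * pi
SA = 182.46
182.46 ft^2


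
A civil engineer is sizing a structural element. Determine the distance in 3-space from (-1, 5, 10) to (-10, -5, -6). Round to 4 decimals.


3D distance between two points
P1 = (-1, 5, 10), P2 = (-10, -5, -6)
Formula: d = sqrt((x2-x1)^2 + (y2-y1)^2 + (z2-z1)^2)
dx = -10 - -1 = -9
dy = -5 - 5 = -10
dz = -6 - 10 = -16
dx^2 + dy^2 + dz^2 = 81 + 100 + 256 = 437
d = sqrt(437)
d = 20.9045
20.9045 units


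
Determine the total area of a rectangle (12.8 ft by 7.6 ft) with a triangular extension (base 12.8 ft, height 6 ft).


Composite shape: rectangle + triangle
Rectangle area = 12.8 * 7.6 = 97.28
Triangle area = 0.5 * 12.8 * 6 = 38.4
Total = 97.28 + 38.4
Total = 135.68
135.68 ft^2


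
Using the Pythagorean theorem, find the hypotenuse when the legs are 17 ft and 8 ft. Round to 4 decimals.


Shape: right triangle
Legs a = 17 ft, b = 8 ft
Formula: c = sqrt(a^2 + b^2)
a^2 = 289, b^2 = 64
a^2 + b^2 = 353
c = sqrt(353)
c = 18.7883
18.7883 ft


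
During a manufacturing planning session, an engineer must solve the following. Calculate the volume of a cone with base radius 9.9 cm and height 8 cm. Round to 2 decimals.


Shape: cone
Radius r = 9.9 cm, Height h = 8 cm
Formula: V = (1/3) * pi * r^2 * h
r^2 = 98.01
pi * r^2 * h = pi * 98.01 * 8 = 784.08 * pi
V = 784.08 * pi / 3
V = 821.09
821.09 cm^3


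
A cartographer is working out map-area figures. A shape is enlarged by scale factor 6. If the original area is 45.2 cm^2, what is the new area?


Linear scale factor k = 6
Original area = 45.2 cm^2
Rule: under a linear scaling by k, areas scale by k^2.
k^2 = 6^2 = 36
New area = 45.2 * 36
New area = 1627.2
1627.2 cm^2


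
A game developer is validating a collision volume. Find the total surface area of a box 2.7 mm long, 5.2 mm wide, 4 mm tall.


Shape: rectangular prism
l = 2.7 mm, w = 5.2 mm, h = 4 mm
Formula: SA = 2(lw + lh + wh)
lw = 14.04, lh = 10.8, wh = 20.8
lw + lh + wh = 45.64
SA = 2 * 45.64
SA = 91.28
91.28 mm^2


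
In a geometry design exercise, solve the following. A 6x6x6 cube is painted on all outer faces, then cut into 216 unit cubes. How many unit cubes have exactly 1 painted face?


Large cube: 6 x 6 x 6, cut into unit cubes.
n = 6, so n - 2 = 4
Cubes with 1 painted face lie in the interior of each face.
A cube has 6 faces; each contributes (n - 2)^2 = 16 such cubes.
Count = 6 * 16 = 96
96 unit cubes


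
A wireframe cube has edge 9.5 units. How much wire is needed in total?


Shape: cube
Side s = 9.5 units
A cube has 12 edges, all equal.
Formula: total edge length = 12 * s
Total = 12 * 9.5
Total = 114
114 units


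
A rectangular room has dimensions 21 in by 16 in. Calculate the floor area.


Shape: rectangle
Length l = 21 in, Width w = 16 in
Formula: A = l * w
A = 21 * 16
A = 336
336 in^2


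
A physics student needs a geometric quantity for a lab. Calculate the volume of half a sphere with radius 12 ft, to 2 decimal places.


Shape: hemisphere (half of a sphere)
Radius r = 12 ft
Formula: V = (1/2) * (4/3) * pi * r^3 = (2/3) * pi * r^3
r^3 = 1728
(2/3) * 1728 = 1152
V = 1152 * pi
V = 3619.11
3619.11 ft^3


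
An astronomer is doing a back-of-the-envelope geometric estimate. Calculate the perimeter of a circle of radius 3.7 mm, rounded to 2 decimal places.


Shape: circle
Radius r = 3.7 mm
Formula: C = 2 * pi * r
C = 2 * pi * 3.7
C = 7.4 * pi
C = 23.25
23.25 mm


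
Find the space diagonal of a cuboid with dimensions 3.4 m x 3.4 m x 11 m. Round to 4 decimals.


Shape: rectangular box (space diagonal)
l = 3.4 m, w = 3.4 m, h = 11 m
Visualize: the diagonal of the base, then a right triangle with that diagonal and the height.
Formula: d = sqrt(l^2 + w^2 + h^2)
l^2 + w^2 + h^2 = 11.56 + 11.56 + 121 = 144.12
d = sqrt(144.12)
d = 12.005
12.005 m


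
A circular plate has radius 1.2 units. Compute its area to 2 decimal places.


Shape: circle
Radius r = 1.2 units
Formula: A = pi * r^2
r^2 = 1.2^2 = 1.44
A = pi * 1.44
A = 4.52
4.52 units^2


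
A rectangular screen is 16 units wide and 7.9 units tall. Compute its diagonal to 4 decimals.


Shape: rectangle (diagonal via Pythagoras)
Sides: 16 units and 7.9 units
Formula: d = sqrt(l^2 + w^2)
l^2 = 256, w^2 = 62.41
l^2 + w^2 = 318.41
d = sqrt(318.41)
d = 17.844
17.844 units


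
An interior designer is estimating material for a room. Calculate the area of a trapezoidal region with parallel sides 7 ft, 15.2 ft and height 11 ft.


Shape: trapezoid
Parallel sides a = 7 ft, b = 15.2 ft; Height h = 11 ft
Formula: A = (a + b) * h / 2
a + b = 7 + 15.2 = 22.2
A = 22.2 * 11 / 2
A = 244.2 / 2
A = 122.1
122.1 ft^2


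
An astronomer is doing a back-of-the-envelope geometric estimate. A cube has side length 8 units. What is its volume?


Shape: cube
Side s = 8 units
Formula: V = s^3
V = 8 * 8 * 8
V = 64 * 8
V = 512
512 units^3


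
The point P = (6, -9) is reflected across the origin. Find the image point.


Transformation: reflection
Original point: (6, -9)
Rule for reflection through the origin: (x, y) -> (-x, -y)
Apply: (6, -9) -> (-6, 9)
(-6, 9)


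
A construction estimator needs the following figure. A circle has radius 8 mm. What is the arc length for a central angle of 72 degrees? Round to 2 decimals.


Shape: circular arc
Radius r = 8 mm, Angle = 72 degrees
Formula: L = (angle/360) * 2 * pi * r
2 * pi * r = 16 * pi
L = (72/360) * 16 * pi
L = 3.2 * pi
L = 10.05
10.05 mm


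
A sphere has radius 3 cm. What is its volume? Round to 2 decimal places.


Shape: sphere
Radius r = 3 cm
Formula: V = (4/3) * pi * r^3
r^3 = 27
(4/3) * 27 = 36
V = 36 * pi
V = 113.1
113.1 cm^3


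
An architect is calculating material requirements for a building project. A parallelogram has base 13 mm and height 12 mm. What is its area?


Shape: parallelogram
Base b = 13 mm, Height h = 12 mm
Formula: A = b * h
A = 13 * 12
A = 156
156 mm^2


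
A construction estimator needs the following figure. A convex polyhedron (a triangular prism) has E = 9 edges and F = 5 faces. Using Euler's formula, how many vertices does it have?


Polyhedron: triangular prism
Euler's formula for convex polyhedra: V - E + F = 2
Given: E = 9 edges and F = 5 faces
Solve for V:
V = 2 + E - F = 2 + 9 - 5 = 6
6 vertices


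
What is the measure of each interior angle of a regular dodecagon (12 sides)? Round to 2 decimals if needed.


Shape: regular dodecagon (12 sides)
Formula: interior angle = (n - 2) * 180 / n
(n - 2) = 10
(n - 2) * 180 = 1800
angle = 1800 / 12
angle = 150
150 degrees


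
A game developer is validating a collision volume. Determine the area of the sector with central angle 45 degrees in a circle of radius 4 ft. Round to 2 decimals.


Shape: circular sector
Radius r = 4 ft, Angle = 45 degrees
Formula: A = (angle/360) * pi * r^2
r^2 = 16
Fraction of circle = 45/360
A = (45/360) * pi * 16
A = 2 * pi
A = 6.28
6.28 ft^2


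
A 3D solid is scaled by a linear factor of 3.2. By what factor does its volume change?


Linear scale factor k = 3.2
Rule: under a linear scaling by k, volumes scale by k^3.
k^3 = 3.2 * 3.2 * 3.2
k^3 = 10.24 * 3.2
k^3 = 32.768
Volume scales by a factor of 32.768.
32.768 (dimensionless)


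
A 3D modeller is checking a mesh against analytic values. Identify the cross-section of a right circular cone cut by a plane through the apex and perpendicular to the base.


Solid: right circular cone
Cutting plane: through the apex and perpendicular to the base
Visualize the intersection of the plane with the solid's surface.
The boundary of the cut region is a isosceles triangle.
isosceles triangle


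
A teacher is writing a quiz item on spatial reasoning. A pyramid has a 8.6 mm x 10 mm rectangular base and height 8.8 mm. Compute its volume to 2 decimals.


Shape: rectangular pyramid
Base: 8.6 mm x 10 mm, Height h = 8.8 mm
Formula: V = (1/3) * base_area * h
base_area = 8.6 * 10 = 86
base_area * h = 86 * 8.8 = 756.8
V = 756.8 / 3
V = 252.27
252.27 mm^3


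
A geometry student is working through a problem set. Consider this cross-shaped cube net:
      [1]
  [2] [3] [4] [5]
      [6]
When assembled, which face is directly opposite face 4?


Net: cross layout. Take square 3 as the base (bottom).
Fold the four squares in the horizontal row up around 3: 2 -> left, 4 -> right, 5 wraps to the top.
Fold 1 and 6 up from 3: 1 -> back, 6 -> front.
Opposite pairs are therefore: (1, 6), (2, 4), (3, 5).
Face 4 is opposite face 2.
face 2


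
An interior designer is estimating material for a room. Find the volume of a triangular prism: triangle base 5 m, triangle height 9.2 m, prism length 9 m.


Shape: triangular prism
Triangle base = 5 m, triangle height = 9.2 m, prism length L = 9 m
Formula: V = (1/2 * b * h_tri) * L
Cross-section area = 0.5 * 5 * 9.2 = 23
V = 23 * 9
V = 207
207 m^3


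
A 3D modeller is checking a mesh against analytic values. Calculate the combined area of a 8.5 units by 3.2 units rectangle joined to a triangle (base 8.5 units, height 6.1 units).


Composite shape: rectangle + triangle
Rectangle area = 8.5 * 3.2 = 27.2
Triangle area = 0.5 * 8.5 * 6.1 = 25.925
Total = 27.2 + 25.925
Total = 53.125
53.125 units^2


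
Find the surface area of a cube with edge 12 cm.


Shape: cube
Side s = 12 cm
A cube has 6 square faces.
Formula: SA = 6 * s^2
s^2 = 144
SA = 6 * 144
SA = 864
864 cm^2


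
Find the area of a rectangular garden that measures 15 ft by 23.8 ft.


Shape: rectangle
Length l = 15 ft, Width w = 23.8 ft
Formula: A = l * w
A = 15 * 23.8
A = 357
357 ft^2


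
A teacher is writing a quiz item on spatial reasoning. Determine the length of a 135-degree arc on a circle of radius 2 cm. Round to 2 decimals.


Shape: circular arc
Radius r = 2 cm, Angle = 135 degrees
Formula: L = (angle/360) * 2 * pi * r
2 * pi * r = 4 * pi
L = (135/360) * 4 * pi
L = 1.5 * pi
L = 4.71
4.71 cm


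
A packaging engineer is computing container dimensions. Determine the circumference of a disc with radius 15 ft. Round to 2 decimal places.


Shape: circle
Radius r = 15 ft
Formula: C = 2 * pi * r
C = 2 * pi * 15
C = 30 * pi
C = 94.25
94.25 ft


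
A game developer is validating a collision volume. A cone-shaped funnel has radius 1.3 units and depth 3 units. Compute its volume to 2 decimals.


Shape: cone
Radius r = 1.3 units, Height h = 3 units
Formula: V = (1/3) * pi * r^2 * h
r^2 = 1.69
pi * r^2 * h = pi * 1.69 * 3 = 5.07 * pi
V = 5.07 * pi / 3
V = 5.31
5.31 units^3


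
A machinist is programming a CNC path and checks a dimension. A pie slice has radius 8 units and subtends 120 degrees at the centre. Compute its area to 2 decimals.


Shape: circular sector
Radius r = 8 units, Angle = 120 degrees
Formula: A = (angle/360) * pi * r^2
r^2 = 64
Fraction of circle = 120/360
A = (120/360) * pi * 64
A = 21.333333 * pi
A = 67.02
67.02 units^2


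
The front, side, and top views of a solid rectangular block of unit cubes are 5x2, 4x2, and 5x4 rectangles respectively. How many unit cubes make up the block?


Orthographic views of a solid rectangular block:
Front view 5 x 2 -> length = 5, height = 2
Side view 4 x 2 -> width = 4, height = 2 (consistent)
Top view 5 x 4 -> confirms length = 5, width = 4
The block is 5 x 4 x 2.
Total unit cubes = 5 * 4 * 2 = 40
40 unit cubes


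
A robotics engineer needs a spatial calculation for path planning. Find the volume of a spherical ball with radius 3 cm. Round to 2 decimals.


Shape: sphere
Radius r = 3 cm
Formula: V = (4/3) * pi * r^3
r^3 = 27
(4/3) * 27 = 36
V = 36 * pi
V = 113.1
113.1 cm^3


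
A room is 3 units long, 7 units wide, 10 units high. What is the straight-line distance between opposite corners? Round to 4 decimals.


Shape: rectangular box (space diagonal)
l = 3 units, w = 7 units, h = 10 units
Visualize: the diagonal of the base, then a right triangle with that diagonal and the height.
Formula: d = sqrt(l^2 + w^2 + h^2)
l^2 + w^2 + h^2 = 9 + 49 + 100 = 158
d = sqrt(158)
d = 12.5698
12.5698 units


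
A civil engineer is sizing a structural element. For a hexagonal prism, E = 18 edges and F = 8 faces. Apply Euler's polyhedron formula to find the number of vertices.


Polyhedron: hexagonal prism
Euler's formula for convex polyhedra: V - E + F = 2
Given: E = 18 edges and F = 8 faces
Solve for V:
V = 2 + E - F = 2 + 18 - 8 = 12
12 vertices
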